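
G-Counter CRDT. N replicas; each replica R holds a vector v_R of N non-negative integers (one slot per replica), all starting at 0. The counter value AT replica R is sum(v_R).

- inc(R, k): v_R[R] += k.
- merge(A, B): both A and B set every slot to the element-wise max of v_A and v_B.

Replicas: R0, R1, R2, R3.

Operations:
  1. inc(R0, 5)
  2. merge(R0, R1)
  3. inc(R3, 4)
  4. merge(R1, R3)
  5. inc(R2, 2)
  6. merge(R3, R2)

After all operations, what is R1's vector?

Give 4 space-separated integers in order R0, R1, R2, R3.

Op 1: inc R0 by 5 -> R0=(5,0,0,0) value=5
Op 2: merge R0<->R1 -> R0=(5,0,0,0) R1=(5,0,0,0)
Op 3: inc R3 by 4 -> R3=(0,0,0,4) value=4
Op 4: merge R1<->R3 -> R1=(5,0,0,4) R3=(5,0,0,4)
Op 5: inc R2 by 2 -> R2=(0,0,2,0) value=2
Op 6: merge R3<->R2 -> R3=(5,0,2,4) R2=(5,0,2,4)

Answer: 5 0 0 4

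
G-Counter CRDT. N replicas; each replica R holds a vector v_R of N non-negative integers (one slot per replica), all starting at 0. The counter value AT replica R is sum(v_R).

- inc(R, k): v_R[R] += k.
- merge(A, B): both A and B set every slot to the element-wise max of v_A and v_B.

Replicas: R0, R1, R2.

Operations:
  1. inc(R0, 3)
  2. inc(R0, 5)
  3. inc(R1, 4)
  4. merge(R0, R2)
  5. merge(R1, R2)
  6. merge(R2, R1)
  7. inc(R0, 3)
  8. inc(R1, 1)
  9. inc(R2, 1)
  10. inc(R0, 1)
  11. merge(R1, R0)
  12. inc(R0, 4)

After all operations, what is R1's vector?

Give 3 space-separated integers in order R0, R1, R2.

Op 1: inc R0 by 3 -> R0=(3,0,0) value=3
Op 2: inc R0 by 5 -> R0=(8,0,0) value=8
Op 3: inc R1 by 4 -> R1=(0,4,0) value=4
Op 4: merge R0<->R2 -> R0=(8,0,0) R2=(8,0,0)
Op 5: merge R1<->R2 -> R1=(8,4,0) R2=(8,4,0)
Op 6: merge R2<->R1 -> R2=(8,4,0) R1=(8,4,0)
Op 7: inc R0 by 3 -> R0=(11,0,0) value=11
Op 8: inc R1 by 1 -> R1=(8,5,0) value=13
Op 9: inc R2 by 1 -> R2=(8,4,1) value=13
Op 10: inc R0 by 1 -> R0=(12,0,0) value=12
Op 11: merge R1<->R0 -> R1=(12,5,0) R0=(12,5,0)
Op 12: inc R0 by 4 -> R0=(16,5,0) value=21

Answer: 12 5 0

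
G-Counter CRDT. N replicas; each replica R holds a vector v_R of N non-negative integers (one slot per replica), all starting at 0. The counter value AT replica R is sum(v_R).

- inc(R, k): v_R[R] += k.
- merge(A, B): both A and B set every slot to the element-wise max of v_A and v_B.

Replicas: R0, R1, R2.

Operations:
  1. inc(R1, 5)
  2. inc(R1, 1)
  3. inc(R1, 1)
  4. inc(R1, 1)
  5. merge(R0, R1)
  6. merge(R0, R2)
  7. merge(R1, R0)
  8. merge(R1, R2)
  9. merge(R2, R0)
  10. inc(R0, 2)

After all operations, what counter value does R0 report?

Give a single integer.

Op 1: inc R1 by 5 -> R1=(0,5,0) value=5
Op 2: inc R1 by 1 -> R1=(0,6,0) value=6
Op 3: inc R1 by 1 -> R1=(0,7,0) value=7
Op 4: inc R1 by 1 -> R1=(0,8,0) value=8
Op 5: merge R0<->R1 -> R0=(0,8,0) R1=(0,8,0)
Op 6: merge R0<->R2 -> R0=(0,8,0) R2=(0,8,0)
Op 7: merge R1<->R0 -> R1=(0,8,0) R0=(0,8,0)
Op 8: merge R1<->R2 -> R1=(0,8,0) R2=(0,8,0)
Op 9: merge R2<->R0 -> R2=(0,8,0) R0=(0,8,0)
Op 10: inc R0 by 2 -> R0=(2,8,0) value=10

Answer: 10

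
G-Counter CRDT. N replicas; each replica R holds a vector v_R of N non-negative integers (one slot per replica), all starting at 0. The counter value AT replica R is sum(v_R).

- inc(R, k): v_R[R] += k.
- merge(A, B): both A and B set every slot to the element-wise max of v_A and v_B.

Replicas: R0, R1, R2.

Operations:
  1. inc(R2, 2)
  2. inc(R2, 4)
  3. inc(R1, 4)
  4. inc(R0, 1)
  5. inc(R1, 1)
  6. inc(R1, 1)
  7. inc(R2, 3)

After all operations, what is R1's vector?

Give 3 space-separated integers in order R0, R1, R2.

Answer: 0 6 0

Derivation:
Op 1: inc R2 by 2 -> R2=(0,0,2) value=2
Op 2: inc R2 by 4 -> R2=(0,0,6) value=6
Op 3: inc R1 by 4 -> R1=(0,4,0) value=4
Op 4: inc R0 by 1 -> R0=(1,0,0) value=1
Op 5: inc R1 by 1 -> R1=(0,5,0) value=5
Op 6: inc R1 by 1 -> R1=(0,6,0) value=6
Op 7: inc R2 by 3 -> R2=(0,0,9) value=9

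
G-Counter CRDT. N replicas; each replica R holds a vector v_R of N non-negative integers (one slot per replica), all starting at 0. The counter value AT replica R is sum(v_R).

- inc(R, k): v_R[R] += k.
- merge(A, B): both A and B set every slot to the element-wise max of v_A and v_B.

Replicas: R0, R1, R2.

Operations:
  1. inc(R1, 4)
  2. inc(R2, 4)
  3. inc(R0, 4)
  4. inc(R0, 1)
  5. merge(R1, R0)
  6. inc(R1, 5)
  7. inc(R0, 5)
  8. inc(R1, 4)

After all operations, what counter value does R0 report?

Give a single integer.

Op 1: inc R1 by 4 -> R1=(0,4,0) value=4
Op 2: inc R2 by 4 -> R2=(0,0,4) value=4
Op 3: inc R0 by 4 -> R0=(4,0,0) value=4
Op 4: inc R0 by 1 -> R0=(5,0,0) value=5
Op 5: merge R1<->R0 -> R1=(5,4,0) R0=(5,4,0)
Op 6: inc R1 by 5 -> R1=(5,9,0) value=14
Op 7: inc R0 by 5 -> R0=(10,4,0) value=14
Op 8: inc R1 by 4 -> R1=(5,13,0) value=18

Answer: 14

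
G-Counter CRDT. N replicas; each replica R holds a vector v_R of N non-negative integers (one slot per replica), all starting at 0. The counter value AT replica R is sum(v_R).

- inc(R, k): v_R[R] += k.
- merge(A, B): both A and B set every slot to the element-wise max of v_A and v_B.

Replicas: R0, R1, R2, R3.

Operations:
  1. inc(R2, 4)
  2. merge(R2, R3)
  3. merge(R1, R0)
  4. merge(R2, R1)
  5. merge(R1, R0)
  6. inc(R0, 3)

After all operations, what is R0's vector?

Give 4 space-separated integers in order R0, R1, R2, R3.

Op 1: inc R2 by 4 -> R2=(0,0,4,0) value=4
Op 2: merge R2<->R3 -> R2=(0,0,4,0) R3=(0,0,4,0)
Op 3: merge R1<->R0 -> R1=(0,0,0,0) R0=(0,0,0,0)
Op 4: merge R2<->R1 -> R2=(0,0,4,0) R1=(0,0,4,0)
Op 5: merge R1<->R0 -> R1=(0,0,4,0) R0=(0,0,4,0)
Op 6: inc R0 by 3 -> R0=(3,0,4,0) value=7

Answer: 3 0 4 0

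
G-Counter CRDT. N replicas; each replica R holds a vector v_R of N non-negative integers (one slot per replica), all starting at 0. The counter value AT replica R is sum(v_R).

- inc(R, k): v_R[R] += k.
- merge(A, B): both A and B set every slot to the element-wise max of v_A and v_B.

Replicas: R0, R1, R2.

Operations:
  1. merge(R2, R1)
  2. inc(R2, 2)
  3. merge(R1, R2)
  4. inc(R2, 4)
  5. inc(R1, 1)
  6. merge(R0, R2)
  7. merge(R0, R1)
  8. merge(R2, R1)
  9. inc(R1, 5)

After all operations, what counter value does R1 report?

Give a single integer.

Answer: 12

Derivation:
Op 1: merge R2<->R1 -> R2=(0,0,0) R1=(0,0,0)
Op 2: inc R2 by 2 -> R2=(0,0,2) value=2
Op 3: merge R1<->R2 -> R1=(0,0,2) R2=(0,0,2)
Op 4: inc R2 by 4 -> R2=(0,0,6) value=6
Op 5: inc R1 by 1 -> R1=(0,1,2) value=3
Op 6: merge R0<->R2 -> R0=(0,0,6) R2=(0,0,6)
Op 7: merge R0<->R1 -> R0=(0,1,6) R1=(0,1,6)
Op 8: merge R2<->R1 -> R2=(0,1,6) R1=(0,1,6)
Op 9: inc R1 by 5 -> R1=(0,6,6) value=12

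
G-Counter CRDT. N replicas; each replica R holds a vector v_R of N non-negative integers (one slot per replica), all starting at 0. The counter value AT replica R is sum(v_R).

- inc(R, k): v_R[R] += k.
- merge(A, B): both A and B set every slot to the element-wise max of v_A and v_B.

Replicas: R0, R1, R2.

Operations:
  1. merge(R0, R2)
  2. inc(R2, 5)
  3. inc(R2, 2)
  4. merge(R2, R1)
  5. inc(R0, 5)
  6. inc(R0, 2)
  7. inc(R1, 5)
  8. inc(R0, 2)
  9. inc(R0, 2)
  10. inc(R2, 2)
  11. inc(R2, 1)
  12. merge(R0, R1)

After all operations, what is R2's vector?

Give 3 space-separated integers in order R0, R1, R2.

Op 1: merge R0<->R2 -> R0=(0,0,0) R2=(0,0,0)
Op 2: inc R2 by 5 -> R2=(0,0,5) value=5
Op 3: inc R2 by 2 -> R2=(0,0,7) value=7
Op 4: merge R2<->R1 -> R2=(0,0,7) R1=(0,0,7)
Op 5: inc R0 by 5 -> R0=(5,0,0) value=5
Op 6: inc R0 by 2 -> R0=(7,0,0) value=7
Op 7: inc R1 by 5 -> R1=(0,5,7) value=12
Op 8: inc R0 by 2 -> R0=(9,0,0) value=9
Op 9: inc R0 by 2 -> R0=(11,0,0) value=11
Op 10: inc R2 by 2 -> R2=(0,0,9) value=9
Op 11: inc R2 by 1 -> R2=(0,0,10) value=10
Op 12: merge R0<->R1 -> R0=(11,5,7) R1=(11,5,7)

Answer: 0 0 10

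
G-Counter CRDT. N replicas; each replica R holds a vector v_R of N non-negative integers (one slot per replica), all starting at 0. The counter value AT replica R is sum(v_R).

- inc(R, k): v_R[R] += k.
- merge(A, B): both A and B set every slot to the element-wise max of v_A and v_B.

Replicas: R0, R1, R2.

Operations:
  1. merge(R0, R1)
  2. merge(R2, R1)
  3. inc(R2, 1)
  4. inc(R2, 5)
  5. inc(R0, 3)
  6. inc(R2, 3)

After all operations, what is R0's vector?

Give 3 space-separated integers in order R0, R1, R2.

Answer: 3 0 0

Derivation:
Op 1: merge R0<->R1 -> R0=(0,0,0) R1=(0,0,0)
Op 2: merge R2<->R1 -> R2=(0,0,0) R1=(0,0,0)
Op 3: inc R2 by 1 -> R2=(0,0,1) value=1
Op 4: inc R2 by 5 -> R2=(0,0,6) value=6
Op 5: inc R0 by 3 -> R0=(3,0,0) value=3
Op 6: inc R2 by 3 -> R2=(0,0,9) value=9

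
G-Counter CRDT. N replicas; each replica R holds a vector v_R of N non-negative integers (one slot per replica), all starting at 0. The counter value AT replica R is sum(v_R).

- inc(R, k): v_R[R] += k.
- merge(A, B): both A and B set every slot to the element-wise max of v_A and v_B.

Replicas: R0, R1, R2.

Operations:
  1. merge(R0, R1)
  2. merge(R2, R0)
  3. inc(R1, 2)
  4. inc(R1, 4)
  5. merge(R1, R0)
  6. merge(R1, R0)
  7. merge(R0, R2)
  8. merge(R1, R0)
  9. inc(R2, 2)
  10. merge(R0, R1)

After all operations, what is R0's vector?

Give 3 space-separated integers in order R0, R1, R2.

Answer: 0 6 0

Derivation:
Op 1: merge R0<->R1 -> R0=(0,0,0) R1=(0,0,0)
Op 2: merge R2<->R0 -> R2=(0,0,0) R0=(0,0,0)
Op 3: inc R1 by 2 -> R1=(0,2,0) value=2
Op 4: inc R1 by 4 -> R1=(0,6,0) value=6
Op 5: merge R1<->R0 -> R1=(0,6,0) R0=(0,6,0)
Op 6: merge R1<->R0 -> R1=(0,6,0) R0=(0,6,0)
Op 7: merge R0<->R2 -> R0=(0,6,0) R2=(0,6,0)
Op 8: merge R1<->R0 -> R1=(0,6,0) R0=(0,6,0)
Op 9: inc R2 by 2 -> R2=(0,6,2) value=8
Op 10: merge R0<->R1 -> R0=(0,6,0) R1=(0,6,0)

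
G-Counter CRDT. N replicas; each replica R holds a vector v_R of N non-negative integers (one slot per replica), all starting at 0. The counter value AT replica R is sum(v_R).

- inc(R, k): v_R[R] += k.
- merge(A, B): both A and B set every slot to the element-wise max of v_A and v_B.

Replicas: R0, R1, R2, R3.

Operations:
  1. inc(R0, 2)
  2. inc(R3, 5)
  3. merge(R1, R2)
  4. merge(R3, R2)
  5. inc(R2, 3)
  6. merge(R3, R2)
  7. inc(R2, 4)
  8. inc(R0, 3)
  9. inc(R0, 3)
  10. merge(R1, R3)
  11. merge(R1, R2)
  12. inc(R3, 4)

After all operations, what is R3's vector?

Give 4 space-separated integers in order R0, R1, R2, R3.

Op 1: inc R0 by 2 -> R0=(2,0,0,0) value=2
Op 2: inc R3 by 5 -> R3=(0,0,0,5) value=5
Op 3: merge R1<->R2 -> R1=(0,0,0,0) R2=(0,0,0,0)
Op 4: merge R3<->R2 -> R3=(0,0,0,5) R2=(0,0,0,5)
Op 5: inc R2 by 3 -> R2=(0,0,3,5) value=8
Op 6: merge R3<->R2 -> R3=(0,0,3,5) R2=(0,0,3,5)
Op 7: inc R2 by 4 -> R2=(0,0,7,5) value=12
Op 8: inc R0 by 3 -> R0=(5,0,0,0) value=5
Op 9: inc R0 by 3 -> R0=(8,0,0,0) value=8
Op 10: merge R1<->R3 -> R1=(0,0,3,5) R3=(0,0,3,5)
Op 11: merge R1<->R2 -> R1=(0,0,7,5) R2=(0,0,7,5)
Op 12: inc R3 by 4 -> R3=(0,0,3,9) value=12

Answer: 0 0 3 9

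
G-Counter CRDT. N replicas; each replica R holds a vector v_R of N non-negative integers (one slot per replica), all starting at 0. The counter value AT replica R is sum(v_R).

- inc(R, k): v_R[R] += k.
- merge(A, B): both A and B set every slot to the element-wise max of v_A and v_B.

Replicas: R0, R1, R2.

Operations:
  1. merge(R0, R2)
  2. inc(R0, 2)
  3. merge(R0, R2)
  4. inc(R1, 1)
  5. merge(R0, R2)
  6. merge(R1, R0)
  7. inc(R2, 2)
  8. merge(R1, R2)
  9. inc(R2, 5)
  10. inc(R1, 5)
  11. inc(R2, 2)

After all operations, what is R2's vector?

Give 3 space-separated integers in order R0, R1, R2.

Op 1: merge R0<->R2 -> R0=(0,0,0) R2=(0,0,0)
Op 2: inc R0 by 2 -> R0=(2,0,0) value=2
Op 3: merge R0<->R2 -> R0=(2,0,0) R2=(2,0,0)
Op 4: inc R1 by 1 -> R1=(0,1,0) value=1
Op 5: merge R0<->R2 -> R0=(2,0,0) R2=(2,0,0)
Op 6: merge R1<->R0 -> R1=(2,1,0) R0=(2,1,0)
Op 7: inc R2 by 2 -> R2=(2,0,2) value=4
Op 8: merge R1<->R2 -> R1=(2,1,2) R2=(2,1,2)
Op 9: inc R2 by 5 -> R2=(2,1,7) value=10
Op 10: inc R1 by 5 -> R1=(2,6,2) value=10
Op 11: inc R2 by 2 -> R2=(2,1,9) value=12

Answer: 2 1 9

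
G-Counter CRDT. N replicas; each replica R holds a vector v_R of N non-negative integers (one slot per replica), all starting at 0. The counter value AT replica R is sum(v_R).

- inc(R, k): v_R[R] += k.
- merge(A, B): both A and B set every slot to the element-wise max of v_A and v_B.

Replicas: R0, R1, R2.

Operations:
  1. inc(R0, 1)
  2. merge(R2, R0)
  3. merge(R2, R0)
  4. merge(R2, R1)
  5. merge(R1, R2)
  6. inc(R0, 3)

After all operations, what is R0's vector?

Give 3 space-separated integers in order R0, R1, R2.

Answer: 4 0 0

Derivation:
Op 1: inc R0 by 1 -> R0=(1,0,0) value=1
Op 2: merge R2<->R0 -> R2=(1,0,0) R0=(1,0,0)
Op 3: merge R2<->R0 -> R2=(1,0,0) R0=(1,0,0)
Op 4: merge R2<->R1 -> R2=(1,0,0) R1=(1,0,0)
Op 5: merge R1<->R2 -> R1=(1,0,0) R2=(1,0,0)
Op 6: inc R0 by 3 -> R0=(4,0,0) value=4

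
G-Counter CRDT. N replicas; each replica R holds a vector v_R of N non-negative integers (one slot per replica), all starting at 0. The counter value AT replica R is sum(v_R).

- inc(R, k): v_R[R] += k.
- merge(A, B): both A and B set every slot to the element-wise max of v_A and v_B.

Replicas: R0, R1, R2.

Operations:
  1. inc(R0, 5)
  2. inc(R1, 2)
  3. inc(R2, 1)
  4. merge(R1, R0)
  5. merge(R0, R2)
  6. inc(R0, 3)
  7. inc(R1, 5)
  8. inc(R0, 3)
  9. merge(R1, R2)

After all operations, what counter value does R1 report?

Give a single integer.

Op 1: inc R0 by 5 -> R0=(5,0,0) value=5
Op 2: inc R1 by 2 -> R1=(0,2,0) value=2
Op 3: inc R2 by 1 -> R2=(0,0,1) value=1
Op 4: merge R1<->R0 -> R1=(5,2,0) R0=(5,2,0)
Op 5: merge R0<->R2 -> R0=(5,2,1) R2=(5,2,1)
Op 6: inc R0 by 3 -> R0=(8,2,1) value=11
Op 7: inc R1 by 5 -> R1=(5,7,0) value=12
Op 8: inc R0 by 3 -> R0=(11,2,1) value=14
Op 9: merge R1<->R2 -> R1=(5,7,1) R2=(5,7,1)

Answer: 13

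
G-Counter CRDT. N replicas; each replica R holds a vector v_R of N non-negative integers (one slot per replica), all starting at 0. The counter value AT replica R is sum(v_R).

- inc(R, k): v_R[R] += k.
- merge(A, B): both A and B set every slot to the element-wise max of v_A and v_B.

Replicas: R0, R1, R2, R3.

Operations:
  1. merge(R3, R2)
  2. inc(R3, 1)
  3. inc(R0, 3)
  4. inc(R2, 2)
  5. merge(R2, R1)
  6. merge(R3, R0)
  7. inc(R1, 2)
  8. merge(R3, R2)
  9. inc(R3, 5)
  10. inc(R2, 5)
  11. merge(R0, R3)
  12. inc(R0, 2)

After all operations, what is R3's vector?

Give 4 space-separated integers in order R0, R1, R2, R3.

Answer: 3 0 2 6

Derivation:
Op 1: merge R3<->R2 -> R3=(0,0,0,0) R2=(0,0,0,0)
Op 2: inc R3 by 1 -> R3=(0,0,0,1) value=1
Op 3: inc R0 by 3 -> R0=(3,0,0,0) value=3
Op 4: inc R2 by 2 -> R2=(0,0,2,0) value=2
Op 5: merge R2<->R1 -> R2=(0,0,2,0) R1=(0,0,2,0)
Op 6: merge R3<->R0 -> R3=(3,0,0,1) R0=(3,0,0,1)
Op 7: inc R1 by 2 -> R1=(0,2,2,0) value=4
Op 8: merge R3<->R2 -> R3=(3,0,2,1) R2=(3,0,2,1)
Op 9: inc R3 by 5 -> R3=(3,0,2,6) value=11
Op 10: inc R2 by 5 -> R2=(3,0,7,1) value=11
Op 11: merge R0<->R3 -> R0=(3,0,2,6) R3=(3,0,2,6)
Op 12: inc R0 by 2 -> R0=(5,0,2,6) value=13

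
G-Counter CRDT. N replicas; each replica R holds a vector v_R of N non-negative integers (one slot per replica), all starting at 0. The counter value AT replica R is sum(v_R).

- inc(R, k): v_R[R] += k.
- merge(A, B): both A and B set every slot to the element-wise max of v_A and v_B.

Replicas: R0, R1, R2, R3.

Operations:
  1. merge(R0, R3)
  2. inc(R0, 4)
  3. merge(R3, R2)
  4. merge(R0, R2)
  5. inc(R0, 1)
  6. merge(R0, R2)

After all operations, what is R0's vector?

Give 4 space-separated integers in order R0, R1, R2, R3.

Op 1: merge R0<->R3 -> R0=(0,0,0,0) R3=(0,0,0,0)
Op 2: inc R0 by 4 -> R0=(4,0,0,0) value=4
Op 3: merge R3<->R2 -> R3=(0,0,0,0) R2=(0,0,0,0)
Op 4: merge R0<->R2 -> R0=(4,0,0,0) R2=(4,0,0,0)
Op 5: inc R0 by 1 -> R0=(5,0,0,0) value=5
Op 6: merge R0<->R2 -> R0=(5,0,0,0) R2=(5,0,0,0)

Answer: 5 0 0 0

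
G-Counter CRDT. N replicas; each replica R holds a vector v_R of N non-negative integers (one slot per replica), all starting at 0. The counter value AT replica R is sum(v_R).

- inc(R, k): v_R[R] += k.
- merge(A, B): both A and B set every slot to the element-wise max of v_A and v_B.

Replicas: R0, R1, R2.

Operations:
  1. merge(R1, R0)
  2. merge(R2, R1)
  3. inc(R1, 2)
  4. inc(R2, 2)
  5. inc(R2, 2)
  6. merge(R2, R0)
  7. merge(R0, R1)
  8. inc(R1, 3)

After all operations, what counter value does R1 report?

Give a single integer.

Op 1: merge R1<->R0 -> R1=(0,0,0) R0=(0,0,0)
Op 2: merge R2<->R1 -> R2=(0,0,0) R1=(0,0,0)
Op 3: inc R1 by 2 -> R1=(0,2,0) value=2
Op 4: inc R2 by 2 -> R2=(0,0,2) value=2
Op 5: inc R2 by 2 -> R2=(0,0,4) value=4
Op 6: merge R2<->R0 -> R2=(0,0,4) R0=(0,0,4)
Op 7: merge R0<->R1 -> R0=(0,2,4) R1=(0,2,4)
Op 8: inc R1 by 3 -> R1=(0,5,4) value=9

Answer: 9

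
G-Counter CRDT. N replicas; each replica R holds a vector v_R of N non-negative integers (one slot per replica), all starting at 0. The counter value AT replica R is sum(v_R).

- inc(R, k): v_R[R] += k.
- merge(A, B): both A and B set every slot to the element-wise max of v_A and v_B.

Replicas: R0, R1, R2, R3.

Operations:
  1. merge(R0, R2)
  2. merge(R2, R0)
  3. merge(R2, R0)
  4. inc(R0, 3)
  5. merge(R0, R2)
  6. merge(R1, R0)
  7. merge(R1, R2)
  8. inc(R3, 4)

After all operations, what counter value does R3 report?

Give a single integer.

Answer: 4

Derivation:
Op 1: merge R0<->R2 -> R0=(0,0,0,0) R2=(0,0,0,0)
Op 2: merge R2<->R0 -> R2=(0,0,0,0) R0=(0,0,0,0)
Op 3: merge R2<->R0 -> R2=(0,0,0,0) R0=(0,0,0,0)
Op 4: inc R0 by 3 -> R0=(3,0,0,0) value=3
Op 5: merge R0<->R2 -> R0=(3,0,0,0) R2=(3,0,0,0)
Op 6: merge R1<->R0 -> R1=(3,0,0,0) R0=(3,0,0,0)
Op 7: merge R1<->R2 -> R1=(3,0,0,0) R2=(3,0,0,0)
Op 8: inc R3 by 4 -> R3=(0,0,0,4) value=4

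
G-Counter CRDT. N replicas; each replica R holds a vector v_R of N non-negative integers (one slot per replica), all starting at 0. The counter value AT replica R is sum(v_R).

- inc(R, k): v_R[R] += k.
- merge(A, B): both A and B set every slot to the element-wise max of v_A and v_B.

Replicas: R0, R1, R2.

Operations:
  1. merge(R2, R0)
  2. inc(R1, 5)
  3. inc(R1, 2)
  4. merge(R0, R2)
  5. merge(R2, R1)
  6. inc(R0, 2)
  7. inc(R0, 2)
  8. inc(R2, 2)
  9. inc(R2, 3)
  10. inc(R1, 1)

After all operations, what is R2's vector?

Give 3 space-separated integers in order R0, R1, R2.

Op 1: merge R2<->R0 -> R2=(0,0,0) R0=(0,0,0)
Op 2: inc R1 by 5 -> R1=(0,5,0) value=5
Op 3: inc R1 by 2 -> R1=(0,7,0) value=7
Op 4: merge R0<->R2 -> R0=(0,0,0) R2=(0,0,0)
Op 5: merge R2<->R1 -> R2=(0,7,0) R1=(0,7,0)
Op 6: inc R0 by 2 -> R0=(2,0,0) value=2
Op 7: inc R0 by 2 -> R0=(4,0,0) value=4
Op 8: inc R2 by 2 -> R2=(0,7,2) value=9
Op 9: inc R2 by 3 -> R2=(0,7,5) value=12
Op 10: inc R1 by 1 -> R1=(0,8,0) value=8

Answer: 0 7 5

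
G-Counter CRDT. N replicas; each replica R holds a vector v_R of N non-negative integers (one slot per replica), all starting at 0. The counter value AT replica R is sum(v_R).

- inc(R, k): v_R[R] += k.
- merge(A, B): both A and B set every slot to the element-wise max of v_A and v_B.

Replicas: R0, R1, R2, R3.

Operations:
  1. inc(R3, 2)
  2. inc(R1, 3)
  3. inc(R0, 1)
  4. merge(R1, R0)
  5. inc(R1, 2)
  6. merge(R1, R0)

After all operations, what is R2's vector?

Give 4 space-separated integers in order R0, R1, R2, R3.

Answer: 0 0 0 0

Derivation:
Op 1: inc R3 by 2 -> R3=(0,0,0,2) value=2
Op 2: inc R1 by 3 -> R1=(0,3,0,0) value=3
Op 3: inc R0 by 1 -> R0=(1,0,0,0) value=1
Op 4: merge R1<->R0 -> R1=(1,3,0,0) R0=(1,3,0,0)
Op 5: inc R1 by 2 -> R1=(1,5,0,0) value=6
Op 6: merge R1<->R0 -> R1=(1,5,0,0) R0=(1,5,0,0)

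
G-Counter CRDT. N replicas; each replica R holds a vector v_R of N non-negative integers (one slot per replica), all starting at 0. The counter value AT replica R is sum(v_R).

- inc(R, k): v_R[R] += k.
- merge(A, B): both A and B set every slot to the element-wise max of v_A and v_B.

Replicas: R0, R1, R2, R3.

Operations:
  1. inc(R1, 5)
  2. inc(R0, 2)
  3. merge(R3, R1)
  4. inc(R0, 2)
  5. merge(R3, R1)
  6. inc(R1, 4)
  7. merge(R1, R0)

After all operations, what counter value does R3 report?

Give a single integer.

Answer: 5

Derivation:
Op 1: inc R1 by 5 -> R1=(0,5,0,0) value=5
Op 2: inc R0 by 2 -> R0=(2,0,0,0) value=2
Op 3: merge R3<->R1 -> R3=(0,5,0,0) R1=(0,5,0,0)
Op 4: inc R0 by 2 -> R0=(4,0,0,0) value=4
Op 5: merge R3<->R1 -> R3=(0,5,0,0) R1=(0,5,0,0)
Op 6: inc R1 by 4 -> R1=(0,9,0,0) value=9
Op 7: merge R1<->R0 -> R1=(4,9,0,0) R0=(4,9,0,0)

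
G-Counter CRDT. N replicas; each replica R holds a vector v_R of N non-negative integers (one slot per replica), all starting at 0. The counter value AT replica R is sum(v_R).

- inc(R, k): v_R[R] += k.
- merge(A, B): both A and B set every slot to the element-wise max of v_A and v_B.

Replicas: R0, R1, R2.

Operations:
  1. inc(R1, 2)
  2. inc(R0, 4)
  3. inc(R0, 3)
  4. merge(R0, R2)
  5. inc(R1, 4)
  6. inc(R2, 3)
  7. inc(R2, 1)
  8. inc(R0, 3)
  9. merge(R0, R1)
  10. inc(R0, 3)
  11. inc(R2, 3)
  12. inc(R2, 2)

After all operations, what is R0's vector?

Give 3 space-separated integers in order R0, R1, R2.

Answer: 13 6 0

Derivation:
Op 1: inc R1 by 2 -> R1=(0,2,0) value=2
Op 2: inc R0 by 4 -> R0=(4,0,0) value=4
Op 3: inc R0 by 3 -> R0=(7,0,0) value=7
Op 4: merge R0<->R2 -> R0=(7,0,0) R2=(7,0,0)
Op 5: inc R1 by 4 -> R1=(0,6,0) value=6
Op 6: inc R2 by 3 -> R2=(7,0,3) value=10
Op 7: inc R2 by 1 -> R2=(7,0,4) value=11
Op 8: inc R0 by 3 -> R0=(10,0,0) value=10
Op 9: merge R0<->R1 -> R0=(10,6,0) R1=(10,6,0)
Op 10: inc R0 by 3 -> R0=(13,6,0) value=19
Op 11: inc R2 by 3 -> R2=(7,0,7) value=14
Op 12: inc R2 by 2 -> R2=(7,0,9) value=16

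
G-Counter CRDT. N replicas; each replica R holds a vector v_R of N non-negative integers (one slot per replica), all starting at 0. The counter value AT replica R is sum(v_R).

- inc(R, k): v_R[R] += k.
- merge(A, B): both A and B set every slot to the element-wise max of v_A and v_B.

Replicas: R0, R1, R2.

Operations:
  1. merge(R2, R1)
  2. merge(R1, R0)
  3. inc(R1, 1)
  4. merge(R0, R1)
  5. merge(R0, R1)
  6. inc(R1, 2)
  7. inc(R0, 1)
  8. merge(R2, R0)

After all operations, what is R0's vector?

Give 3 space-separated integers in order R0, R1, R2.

Answer: 1 1 0

Derivation:
Op 1: merge R2<->R1 -> R2=(0,0,0) R1=(0,0,0)
Op 2: merge R1<->R0 -> R1=(0,0,0) R0=(0,0,0)
Op 3: inc R1 by 1 -> R1=(0,1,0) value=1
Op 4: merge R0<->R1 -> R0=(0,1,0) R1=(0,1,0)
Op 5: merge R0<->R1 -> R0=(0,1,0) R1=(0,1,0)
Op 6: inc R1 by 2 -> R1=(0,3,0) value=3
Op 7: inc R0 by 1 -> R0=(1,1,0) value=2
Op 8: merge R2<->R0 -> R2=(1,1,0) R0=(1,1,0)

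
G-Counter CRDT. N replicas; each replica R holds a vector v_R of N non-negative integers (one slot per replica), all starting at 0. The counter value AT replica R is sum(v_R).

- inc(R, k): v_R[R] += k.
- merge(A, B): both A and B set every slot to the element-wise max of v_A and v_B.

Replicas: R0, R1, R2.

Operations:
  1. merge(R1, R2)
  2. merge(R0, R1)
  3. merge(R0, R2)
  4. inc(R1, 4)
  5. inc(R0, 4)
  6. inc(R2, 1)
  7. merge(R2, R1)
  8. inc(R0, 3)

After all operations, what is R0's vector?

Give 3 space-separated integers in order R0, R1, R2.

Op 1: merge R1<->R2 -> R1=(0,0,0) R2=(0,0,0)
Op 2: merge R0<->R1 -> R0=(0,0,0) R1=(0,0,0)
Op 3: merge R0<->R2 -> R0=(0,0,0) R2=(0,0,0)
Op 4: inc R1 by 4 -> R1=(0,4,0) value=4
Op 5: inc R0 by 4 -> R0=(4,0,0) value=4
Op 6: inc R2 by 1 -> R2=(0,0,1) value=1
Op 7: merge R2<->R1 -> R2=(0,4,1) R1=(0,4,1)
Op 8: inc R0 by 3 -> R0=(7,0,0) value=7

Answer: 7 0 0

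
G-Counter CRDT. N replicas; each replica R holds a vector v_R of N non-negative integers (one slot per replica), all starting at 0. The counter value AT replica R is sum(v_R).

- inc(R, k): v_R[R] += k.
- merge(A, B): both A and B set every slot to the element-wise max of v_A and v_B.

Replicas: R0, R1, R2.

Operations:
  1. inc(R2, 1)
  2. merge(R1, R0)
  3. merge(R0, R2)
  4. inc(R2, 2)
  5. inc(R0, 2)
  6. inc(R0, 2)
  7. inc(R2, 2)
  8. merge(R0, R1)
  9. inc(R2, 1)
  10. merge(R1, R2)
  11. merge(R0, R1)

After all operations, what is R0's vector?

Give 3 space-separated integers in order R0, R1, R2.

Op 1: inc R2 by 1 -> R2=(0,0,1) value=1
Op 2: merge R1<->R0 -> R1=(0,0,0) R0=(0,0,0)
Op 3: merge R0<->R2 -> R0=(0,0,1) R2=(0,0,1)
Op 4: inc R2 by 2 -> R2=(0,0,3) value=3
Op 5: inc R0 by 2 -> R0=(2,0,1) value=3
Op 6: inc R0 by 2 -> R0=(4,0,1) value=5
Op 7: inc R2 by 2 -> R2=(0,0,5) value=5
Op 8: merge R0<->R1 -> R0=(4,0,1) R1=(4,0,1)
Op 9: inc R2 by 1 -> R2=(0,0,6) value=6
Op 10: merge R1<->R2 -> R1=(4,0,6) R2=(4,0,6)
Op 11: merge R0<->R1 -> R0=(4,0,6) R1=(4,0,6)

Answer: 4 0 6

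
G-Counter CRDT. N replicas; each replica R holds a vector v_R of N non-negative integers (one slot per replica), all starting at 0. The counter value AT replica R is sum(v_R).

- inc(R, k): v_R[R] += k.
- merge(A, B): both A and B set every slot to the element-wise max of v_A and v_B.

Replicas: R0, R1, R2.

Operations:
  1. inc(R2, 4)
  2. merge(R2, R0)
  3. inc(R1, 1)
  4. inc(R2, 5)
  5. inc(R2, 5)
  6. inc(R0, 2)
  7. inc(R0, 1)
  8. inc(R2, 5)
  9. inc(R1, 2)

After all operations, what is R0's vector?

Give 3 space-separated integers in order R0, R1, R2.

Answer: 3 0 4

Derivation:
Op 1: inc R2 by 4 -> R2=(0,0,4) value=4
Op 2: merge R2<->R0 -> R2=(0,0,4) R0=(0,0,4)
Op 3: inc R1 by 1 -> R1=(0,1,0) value=1
Op 4: inc R2 by 5 -> R2=(0,0,9) value=9
Op 5: inc R2 by 5 -> R2=(0,0,14) value=14
Op 6: inc R0 by 2 -> R0=(2,0,4) value=6
Op 7: inc R0 by 1 -> R0=(3,0,4) value=7
Op 8: inc R2 by 5 -> R2=(0,0,19) value=19
Op 9: inc R1 by 2 -> R1=(0,3,0) value=3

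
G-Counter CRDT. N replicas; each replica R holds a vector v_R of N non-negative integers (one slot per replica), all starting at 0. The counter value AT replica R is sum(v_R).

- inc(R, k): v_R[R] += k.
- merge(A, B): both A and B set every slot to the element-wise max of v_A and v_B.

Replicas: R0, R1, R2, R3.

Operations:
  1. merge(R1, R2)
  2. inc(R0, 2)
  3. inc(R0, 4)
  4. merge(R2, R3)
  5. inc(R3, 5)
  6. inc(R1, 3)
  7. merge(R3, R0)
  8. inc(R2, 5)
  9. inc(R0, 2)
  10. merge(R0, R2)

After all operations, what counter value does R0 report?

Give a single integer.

Op 1: merge R1<->R2 -> R1=(0,0,0,0) R2=(0,0,0,0)
Op 2: inc R0 by 2 -> R0=(2,0,0,0) value=2
Op 3: inc R0 by 4 -> R0=(6,0,0,0) value=6
Op 4: merge R2<->R3 -> R2=(0,0,0,0) R3=(0,0,0,0)
Op 5: inc R3 by 5 -> R3=(0,0,0,5) value=5
Op 6: inc R1 by 3 -> R1=(0,3,0,0) value=3
Op 7: merge R3<->R0 -> R3=(6,0,0,5) R0=(6,0,0,5)
Op 8: inc R2 by 5 -> R2=(0,0,5,0) value=5
Op 9: inc R0 by 2 -> R0=(8,0,0,5) value=13
Op 10: merge R0<->R2 -> R0=(8,0,5,5) R2=(8,0,5,5)

Answer: 18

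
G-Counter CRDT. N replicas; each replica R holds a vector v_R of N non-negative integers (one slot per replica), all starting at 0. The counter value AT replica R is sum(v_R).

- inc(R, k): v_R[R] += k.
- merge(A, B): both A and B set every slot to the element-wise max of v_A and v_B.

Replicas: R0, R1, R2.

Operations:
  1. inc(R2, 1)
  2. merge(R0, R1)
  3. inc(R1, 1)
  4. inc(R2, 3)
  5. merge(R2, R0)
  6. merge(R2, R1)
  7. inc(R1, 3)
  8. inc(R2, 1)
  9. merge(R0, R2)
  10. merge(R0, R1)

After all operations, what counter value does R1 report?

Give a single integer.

Op 1: inc R2 by 1 -> R2=(0,0,1) value=1
Op 2: merge R0<->R1 -> R0=(0,0,0) R1=(0,0,0)
Op 3: inc R1 by 1 -> R1=(0,1,0) value=1
Op 4: inc R2 by 3 -> R2=(0,0,4) value=4
Op 5: merge R2<->R0 -> R2=(0,0,4) R0=(0,0,4)
Op 6: merge R2<->R1 -> R2=(0,1,4) R1=(0,1,4)
Op 7: inc R1 by 3 -> R1=(0,4,4) value=8
Op 8: inc R2 by 1 -> R2=(0,1,5) value=6
Op 9: merge R0<->R2 -> R0=(0,1,5) R2=(0,1,5)
Op 10: merge R0<->R1 -> R0=(0,4,5) R1=(0,4,5)

Answer: 9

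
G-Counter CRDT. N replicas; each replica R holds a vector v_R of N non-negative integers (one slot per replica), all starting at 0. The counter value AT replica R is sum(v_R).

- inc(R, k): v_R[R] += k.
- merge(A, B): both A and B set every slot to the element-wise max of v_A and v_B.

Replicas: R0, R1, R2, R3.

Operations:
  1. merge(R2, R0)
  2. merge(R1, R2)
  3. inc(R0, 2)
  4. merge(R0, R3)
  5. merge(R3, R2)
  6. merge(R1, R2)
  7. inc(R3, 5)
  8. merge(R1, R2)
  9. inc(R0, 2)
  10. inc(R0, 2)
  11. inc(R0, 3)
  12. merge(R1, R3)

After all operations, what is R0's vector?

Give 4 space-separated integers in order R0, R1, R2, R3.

Answer: 9 0 0 0

Derivation:
Op 1: merge R2<->R0 -> R2=(0,0,0,0) R0=(0,0,0,0)
Op 2: merge R1<->R2 -> R1=(0,0,0,0) R2=(0,0,0,0)
Op 3: inc R0 by 2 -> R0=(2,0,0,0) value=2
Op 4: merge R0<->R3 -> R0=(2,0,0,0) R3=(2,0,0,0)
Op 5: merge R3<->R2 -> R3=(2,0,0,0) R2=(2,0,0,0)
Op 6: merge R1<->R2 -> R1=(2,0,0,0) R2=(2,0,0,0)
Op 7: inc R3 by 5 -> R3=(2,0,0,5) value=7
Op 8: merge R1<->R2 -> R1=(2,0,0,0) R2=(2,0,0,0)
Op 9: inc R0 by 2 -> R0=(4,0,0,0) value=4
Op 10: inc R0 by 2 -> R0=(6,0,0,0) value=6
Op 11: inc R0 by 3 -> R0=(9,0,0,0) value=9
Op 12: merge R1<->R3 -> R1=(2,0,0,5) R3=(2,0,0,5)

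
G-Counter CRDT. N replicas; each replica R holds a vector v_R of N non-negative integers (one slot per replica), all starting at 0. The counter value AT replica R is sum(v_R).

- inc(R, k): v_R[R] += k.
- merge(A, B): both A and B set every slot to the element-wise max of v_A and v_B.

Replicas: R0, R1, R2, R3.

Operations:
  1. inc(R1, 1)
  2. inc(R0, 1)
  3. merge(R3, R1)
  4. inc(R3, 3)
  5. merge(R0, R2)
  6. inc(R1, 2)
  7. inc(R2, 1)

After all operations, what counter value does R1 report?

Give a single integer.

Op 1: inc R1 by 1 -> R1=(0,1,0,0) value=1
Op 2: inc R0 by 1 -> R0=(1,0,0,0) value=1
Op 3: merge R3<->R1 -> R3=(0,1,0,0) R1=(0,1,0,0)
Op 4: inc R3 by 3 -> R3=(0,1,0,3) value=4
Op 5: merge R0<->R2 -> R0=(1,0,0,0) R2=(1,0,0,0)
Op 6: inc R1 by 2 -> R1=(0,3,0,0) value=3
Op 7: inc R2 by 1 -> R2=(1,0,1,0) value=2

Answer: 3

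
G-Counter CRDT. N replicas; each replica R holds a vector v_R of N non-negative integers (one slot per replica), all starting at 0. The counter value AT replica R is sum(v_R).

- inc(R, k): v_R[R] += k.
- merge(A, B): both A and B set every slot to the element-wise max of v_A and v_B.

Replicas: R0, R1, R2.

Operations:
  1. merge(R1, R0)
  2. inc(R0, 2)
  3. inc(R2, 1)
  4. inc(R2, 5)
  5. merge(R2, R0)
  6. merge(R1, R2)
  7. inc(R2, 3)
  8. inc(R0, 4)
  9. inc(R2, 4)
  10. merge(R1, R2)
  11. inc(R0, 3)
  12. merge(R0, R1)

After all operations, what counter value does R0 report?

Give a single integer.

Op 1: merge R1<->R0 -> R1=(0,0,0) R0=(0,0,0)
Op 2: inc R0 by 2 -> R0=(2,0,0) value=2
Op 3: inc R2 by 1 -> R2=(0,0,1) value=1
Op 4: inc R2 by 5 -> R2=(0,0,6) value=6
Op 5: merge R2<->R0 -> R2=(2,0,6) R0=(2,0,6)
Op 6: merge R1<->R2 -> R1=(2,0,6) R2=(2,0,6)
Op 7: inc R2 by 3 -> R2=(2,0,9) value=11
Op 8: inc R0 by 4 -> R0=(6,0,6) value=12
Op 9: inc R2 by 4 -> R2=(2,0,13) value=15
Op 10: merge R1<->R2 -> R1=(2,0,13) R2=(2,0,13)
Op 11: inc R0 by 3 -> R0=(9,0,6) value=15
Op 12: merge R0<->R1 -> R0=(9,0,13) R1=(9,0,13)

Answer: 22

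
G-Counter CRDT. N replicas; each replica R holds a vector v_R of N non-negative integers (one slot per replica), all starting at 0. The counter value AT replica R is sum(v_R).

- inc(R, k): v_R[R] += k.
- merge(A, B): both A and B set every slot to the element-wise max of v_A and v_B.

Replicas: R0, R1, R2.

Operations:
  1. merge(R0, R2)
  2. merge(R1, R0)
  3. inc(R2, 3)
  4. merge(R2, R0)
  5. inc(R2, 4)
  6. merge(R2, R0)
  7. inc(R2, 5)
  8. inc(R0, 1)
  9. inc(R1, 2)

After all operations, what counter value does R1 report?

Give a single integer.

Op 1: merge R0<->R2 -> R0=(0,0,0) R2=(0,0,0)
Op 2: merge R1<->R0 -> R1=(0,0,0) R0=(0,0,0)
Op 3: inc R2 by 3 -> R2=(0,0,3) value=3
Op 4: merge R2<->R0 -> R2=(0,0,3) R0=(0,0,3)
Op 5: inc R2 by 4 -> R2=(0,0,7) value=7
Op 6: merge R2<->R0 -> R2=(0,0,7) R0=(0,0,7)
Op 7: inc R2 by 5 -> R2=(0,0,12) value=12
Op 8: inc R0 by 1 -> R0=(1,0,7) value=8
Op 9: inc R1 by 2 -> R1=(0,2,0) value=2

Answer: 2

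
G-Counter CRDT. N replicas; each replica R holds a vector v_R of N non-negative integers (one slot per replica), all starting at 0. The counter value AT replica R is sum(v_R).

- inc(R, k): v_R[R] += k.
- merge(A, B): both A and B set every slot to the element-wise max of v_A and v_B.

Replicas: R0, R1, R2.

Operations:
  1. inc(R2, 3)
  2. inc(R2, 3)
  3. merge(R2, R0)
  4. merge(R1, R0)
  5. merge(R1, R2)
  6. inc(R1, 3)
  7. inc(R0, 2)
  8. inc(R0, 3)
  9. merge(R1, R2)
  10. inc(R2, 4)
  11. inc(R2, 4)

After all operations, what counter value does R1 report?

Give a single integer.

Op 1: inc R2 by 3 -> R2=(0,0,3) value=3
Op 2: inc R2 by 3 -> R2=(0,0,6) value=6
Op 3: merge R2<->R0 -> R2=(0,0,6) R0=(0,0,6)
Op 4: merge R1<->R0 -> R1=(0,0,6) R0=(0,0,6)
Op 5: merge R1<->R2 -> R1=(0,0,6) R2=(0,0,6)
Op 6: inc R1 by 3 -> R1=(0,3,6) value=9
Op 7: inc R0 by 2 -> R0=(2,0,6) value=8
Op 8: inc R0 by 3 -> R0=(5,0,6) value=11
Op 9: merge R1<->R2 -> R1=(0,3,6) R2=(0,3,6)
Op 10: inc R2 by 4 -> R2=(0,3,10) value=13
Op 11: inc R2 by 4 -> R2=(0,3,14) value=17

Answer: 9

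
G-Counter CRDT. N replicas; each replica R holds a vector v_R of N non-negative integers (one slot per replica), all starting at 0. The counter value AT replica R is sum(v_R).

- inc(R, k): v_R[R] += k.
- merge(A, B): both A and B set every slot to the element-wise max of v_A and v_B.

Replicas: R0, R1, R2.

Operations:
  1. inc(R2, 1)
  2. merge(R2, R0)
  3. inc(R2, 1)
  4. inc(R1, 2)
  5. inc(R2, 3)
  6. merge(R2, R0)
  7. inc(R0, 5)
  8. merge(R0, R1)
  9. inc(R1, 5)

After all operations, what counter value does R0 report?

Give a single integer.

Answer: 12

Derivation:
Op 1: inc R2 by 1 -> R2=(0,0,1) value=1
Op 2: merge R2<->R0 -> R2=(0,0,1) R0=(0,0,1)
Op 3: inc R2 by 1 -> R2=(0,0,2) value=2
Op 4: inc R1 by 2 -> R1=(0,2,0) value=2
Op 5: inc R2 by 3 -> R2=(0,0,5) value=5
Op 6: merge R2<->R0 -> R2=(0,0,5) R0=(0,0,5)
Op 7: inc R0 by 5 -> R0=(5,0,5) value=10
Op 8: merge R0<->R1 -> R0=(5,2,5) R1=(5,2,5)
Op 9: inc R1 by 5 -> R1=(5,7,5) value=17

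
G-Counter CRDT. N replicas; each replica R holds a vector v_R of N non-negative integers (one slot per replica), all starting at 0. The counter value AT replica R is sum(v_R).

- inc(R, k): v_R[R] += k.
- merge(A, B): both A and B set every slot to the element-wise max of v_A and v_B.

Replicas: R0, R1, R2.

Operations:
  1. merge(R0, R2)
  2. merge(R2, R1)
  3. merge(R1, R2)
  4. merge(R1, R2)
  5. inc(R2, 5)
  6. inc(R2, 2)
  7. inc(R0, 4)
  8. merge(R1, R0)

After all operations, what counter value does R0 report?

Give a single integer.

Op 1: merge R0<->R2 -> R0=(0,0,0) R2=(0,0,0)
Op 2: merge R2<->R1 -> R2=(0,0,0) R1=(0,0,0)
Op 3: merge R1<->R2 -> R1=(0,0,0) R2=(0,0,0)
Op 4: merge R1<->R2 -> R1=(0,0,0) R2=(0,0,0)
Op 5: inc R2 by 5 -> R2=(0,0,5) value=5
Op 6: inc R2 by 2 -> R2=(0,0,7) value=7
Op 7: inc R0 by 4 -> R0=(4,0,0) value=4
Op 8: merge R1<->R0 -> R1=(4,0,0) R0=(4,0,0)

Answer: 4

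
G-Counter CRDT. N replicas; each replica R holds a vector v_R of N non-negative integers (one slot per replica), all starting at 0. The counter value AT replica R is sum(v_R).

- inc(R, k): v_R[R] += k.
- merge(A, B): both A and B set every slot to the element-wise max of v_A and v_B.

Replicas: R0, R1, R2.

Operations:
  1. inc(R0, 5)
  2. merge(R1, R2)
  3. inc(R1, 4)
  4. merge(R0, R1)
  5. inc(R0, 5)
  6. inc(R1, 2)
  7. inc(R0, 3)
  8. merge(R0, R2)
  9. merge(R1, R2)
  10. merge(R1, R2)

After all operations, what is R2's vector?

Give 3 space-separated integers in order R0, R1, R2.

Answer: 13 6 0

Derivation:
Op 1: inc R0 by 5 -> R0=(5,0,0) value=5
Op 2: merge R1<->R2 -> R1=(0,0,0) R2=(0,0,0)
Op 3: inc R1 by 4 -> R1=(0,4,0) value=4
Op 4: merge R0<->R1 -> R0=(5,4,0) R1=(5,4,0)
Op 5: inc R0 by 5 -> R0=(10,4,0) value=14
Op 6: inc R1 by 2 -> R1=(5,6,0) value=11
Op 7: inc R0 by 3 -> R0=(13,4,0) value=17
Op 8: merge R0<->R2 -> R0=(13,4,0) R2=(13,4,0)
Op 9: merge R1<->R2 -> R1=(13,6,0) R2=(13,6,0)
Op 10: merge R1<->R2 -> R1=(13,6,0) R2=(13,6,0)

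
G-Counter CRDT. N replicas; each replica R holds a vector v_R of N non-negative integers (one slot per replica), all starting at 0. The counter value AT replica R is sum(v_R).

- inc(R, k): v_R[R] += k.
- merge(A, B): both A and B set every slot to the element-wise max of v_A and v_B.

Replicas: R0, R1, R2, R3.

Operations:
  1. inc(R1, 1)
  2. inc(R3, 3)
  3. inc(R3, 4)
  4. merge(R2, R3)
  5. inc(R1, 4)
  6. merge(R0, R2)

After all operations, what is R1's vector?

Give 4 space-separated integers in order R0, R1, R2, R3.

Op 1: inc R1 by 1 -> R1=(0,1,0,0) value=1
Op 2: inc R3 by 3 -> R3=(0,0,0,3) value=3
Op 3: inc R3 by 4 -> R3=(0,0,0,7) value=7
Op 4: merge R2<->R3 -> R2=(0,0,0,7) R3=(0,0,0,7)
Op 5: inc R1 by 4 -> R1=(0,5,0,0) value=5
Op 6: merge R0<->R2 -> R0=(0,0,0,7) R2=(0,0,0,7)

Answer: 0 5 0 0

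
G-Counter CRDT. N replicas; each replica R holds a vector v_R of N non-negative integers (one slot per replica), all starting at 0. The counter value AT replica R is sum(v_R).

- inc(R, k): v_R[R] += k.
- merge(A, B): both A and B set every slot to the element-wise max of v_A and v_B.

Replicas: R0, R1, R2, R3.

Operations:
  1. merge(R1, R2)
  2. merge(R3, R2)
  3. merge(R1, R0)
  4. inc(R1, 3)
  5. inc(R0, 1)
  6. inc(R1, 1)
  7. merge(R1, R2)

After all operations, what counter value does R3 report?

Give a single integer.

Op 1: merge R1<->R2 -> R1=(0,0,0,0) R2=(0,0,0,0)
Op 2: merge R3<->R2 -> R3=(0,0,0,0) R2=(0,0,0,0)
Op 3: merge R1<->R0 -> R1=(0,0,0,0) R0=(0,0,0,0)
Op 4: inc R1 by 3 -> R1=(0,3,0,0) value=3
Op 5: inc R0 by 1 -> R0=(1,0,0,0) value=1
Op 6: inc R1 by 1 -> R1=(0,4,0,0) value=4
Op 7: merge R1<->R2 -> R1=(0,4,0,0) R2=(0,4,0,0)

Answer: 0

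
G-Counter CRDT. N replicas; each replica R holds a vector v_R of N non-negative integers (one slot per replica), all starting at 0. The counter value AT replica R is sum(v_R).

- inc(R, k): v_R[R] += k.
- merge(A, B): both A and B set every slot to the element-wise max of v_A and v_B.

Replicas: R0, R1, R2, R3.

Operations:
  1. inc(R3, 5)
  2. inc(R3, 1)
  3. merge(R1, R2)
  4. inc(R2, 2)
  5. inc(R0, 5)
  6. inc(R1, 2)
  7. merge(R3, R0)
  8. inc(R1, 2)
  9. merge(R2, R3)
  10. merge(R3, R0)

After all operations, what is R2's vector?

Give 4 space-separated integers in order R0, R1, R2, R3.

Answer: 5 0 2 6

Derivation:
Op 1: inc R3 by 5 -> R3=(0,0,0,5) value=5
Op 2: inc R3 by 1 -> R3=(0,0,0,6) value=6
Op 3: merge R1<->R2 -> R1=(0,0,0,0) R2=(0,0,0,0)
Op 4: inc R2 by 2 -> R2=(0,0,2,0) value=2
Op 5: inc R0 by 5 -> R0=(5,0,0,0) value=5
Op 6: inc R1 by 2 -> R1=(0,2,0,0) value=2
Op 7: merge R3<->R0 -> R3=(5,0,0,6) R0=(5,0,0,6)
Op 8: inc R1 by 2 -> R1=(0,4,0,0) value=4
Op 9: merge R2<->R3 -> R2=(5,0,2,6) R3=(5,0,2,6)
Op 10: merge R3<->R0 -> R3=(5,0,2,6) R0=(5,0,2,6)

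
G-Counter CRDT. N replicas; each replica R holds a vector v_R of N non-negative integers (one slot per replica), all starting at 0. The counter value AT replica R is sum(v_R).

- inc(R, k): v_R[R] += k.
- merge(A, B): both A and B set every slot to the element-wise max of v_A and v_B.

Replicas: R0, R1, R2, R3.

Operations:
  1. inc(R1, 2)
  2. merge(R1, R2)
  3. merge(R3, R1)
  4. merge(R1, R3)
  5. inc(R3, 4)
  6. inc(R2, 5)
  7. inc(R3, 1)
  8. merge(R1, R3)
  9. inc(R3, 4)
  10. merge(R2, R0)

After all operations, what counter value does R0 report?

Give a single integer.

Answer: 7

Derivation:
Op 1: inc R1 by 2 -> R1=(0,2,0,0) value=2
Op 2: merge R1<->R2 -> R1=(0,2,0,0) R2=(0,2,0,0)
Op 3: merge R3<->R1 -> R3=(0,2,0,0) R1=(0,2,0,0)
Op 4: merge R1<->R3 -> R1=(0,2,0,0) R3=(0,2,0,0)
Op 5: inc R3 by 4 -> R3=(0,2,0,4) value=6
Op 6: inc R2 by 5 -> R2=(0,2,5,0) value=7
Op 7: inc R3 by 1 -> R3=(0,2,0,5) value=7
Op 8: merge R1<->R3 -> R1=(0,2,0,5) R3=(0,2,0,5)
Op 9: inc R3 by 4 -> R3=(0,2,0,9) value=11
Op 10: merge R2<->R0 -> R2=(0,2,5,0) R0=(0,2,5,0)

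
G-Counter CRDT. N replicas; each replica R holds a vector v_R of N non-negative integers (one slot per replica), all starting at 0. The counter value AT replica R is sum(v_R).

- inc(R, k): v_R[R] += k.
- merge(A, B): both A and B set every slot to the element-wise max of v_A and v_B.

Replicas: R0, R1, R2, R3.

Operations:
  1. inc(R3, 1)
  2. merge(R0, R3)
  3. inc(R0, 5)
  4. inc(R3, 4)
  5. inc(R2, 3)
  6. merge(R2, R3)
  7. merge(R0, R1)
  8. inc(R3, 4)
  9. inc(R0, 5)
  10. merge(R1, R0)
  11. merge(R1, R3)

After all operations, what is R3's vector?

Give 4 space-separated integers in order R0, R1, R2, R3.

Op 1: inc R3 by 1 -> R3=(0,0,0,1) value=1
Op 2: merge R0<->R3 -> R0=(0,0,0,1) R3=(0,0,0,1)
Op 3: inc R0 by 5 -> R0=(5,0,0,1) value=6
Op 4: inc R3 by 4 -> R3=(0,0,0,5) value=5
Op 5: inc R2 by 3 -> R2=(0,0,3,0) value=3
Op 6: merge R2<->R3 -> R2=(0,0,3,5) R3=(0,0,3,5)
Op 7: merge R0<->R1 -> R0=(5,0,0,1) R1=(5,0,0,1)
Op 8: inc R3 by 4 -> R3=(0,0,3,9) value=12
Op 9: inc R0 by 5 -> R0=(10,0,0,1) value=11
Op 10: merge R1<->R0 -> R1=(10,0,0,1) R0=(10,0,0,1)
Op 11: merge R1<->R3 -> R1=(10,0,3,9) R3=(10,0,3,9)

Answer: 10 0 3 9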